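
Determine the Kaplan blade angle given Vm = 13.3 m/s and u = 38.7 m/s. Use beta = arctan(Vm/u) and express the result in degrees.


beta = arctan(13.3 / 38.7) = 18.9663 degrees


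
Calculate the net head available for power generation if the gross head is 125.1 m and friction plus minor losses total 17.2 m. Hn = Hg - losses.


Hn = 125.1 - 17.2 = 107.9000 m


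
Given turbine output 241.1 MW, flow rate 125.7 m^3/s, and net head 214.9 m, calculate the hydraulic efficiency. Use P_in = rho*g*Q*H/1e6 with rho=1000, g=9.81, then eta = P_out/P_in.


P_in = 1000 * 9.81 * 125.7 * 214.9 / 1e6 = 264.9968 MW
eta = 241.1 / 264.9968 = 0.9098


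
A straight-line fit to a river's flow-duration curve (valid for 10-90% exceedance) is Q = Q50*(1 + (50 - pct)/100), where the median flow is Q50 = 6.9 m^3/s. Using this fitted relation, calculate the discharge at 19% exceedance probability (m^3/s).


Q = 6.9 * (1 + (50 - 19)/100) = 9.0390 m^3/s


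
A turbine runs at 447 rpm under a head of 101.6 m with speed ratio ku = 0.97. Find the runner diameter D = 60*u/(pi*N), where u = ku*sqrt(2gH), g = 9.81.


u = 0.97 * sqrt(2*9.81*101.6) = 43.3080 m/s
D = 60 * 43.3080 / (pi * 447) = 1.8504 m


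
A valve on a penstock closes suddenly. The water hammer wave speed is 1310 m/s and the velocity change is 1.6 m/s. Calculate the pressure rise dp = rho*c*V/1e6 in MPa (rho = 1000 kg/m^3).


dp = 1000 * 1310 * 1.6 / 1e6 = 2.0960 MPa


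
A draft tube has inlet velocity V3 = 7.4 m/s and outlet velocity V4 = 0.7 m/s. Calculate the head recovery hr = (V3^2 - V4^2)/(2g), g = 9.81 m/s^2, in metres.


hr = (7.4^2 - 0.7^2) / (2*9.81) = 2.7661 m


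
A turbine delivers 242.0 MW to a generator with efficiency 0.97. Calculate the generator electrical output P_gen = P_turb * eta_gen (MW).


P_gen = 242.0 * 0.97 = 234.7400 MW


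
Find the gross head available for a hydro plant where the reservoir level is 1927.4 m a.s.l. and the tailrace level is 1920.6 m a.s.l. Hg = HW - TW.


Hg = 1927.4 - 1920.6 = 6.8000 m


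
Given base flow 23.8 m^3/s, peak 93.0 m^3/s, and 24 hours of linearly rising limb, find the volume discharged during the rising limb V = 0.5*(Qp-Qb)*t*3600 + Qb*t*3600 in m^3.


V = 0.5*(93.0 - 23.8)*24*3600 + 23.8*24*3600 = 5.0458e+06 m^3


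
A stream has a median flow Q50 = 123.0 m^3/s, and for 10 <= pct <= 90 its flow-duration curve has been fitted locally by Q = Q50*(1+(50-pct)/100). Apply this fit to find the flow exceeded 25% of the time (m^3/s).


Q = 123.0 * (1 + (50 - 25)/100) = 153.7500 m^3/s


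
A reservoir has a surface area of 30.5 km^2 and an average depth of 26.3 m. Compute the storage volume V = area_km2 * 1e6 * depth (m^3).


V = 30.5 * 1e6 * 26.3 = 8.0215e+08 m^3


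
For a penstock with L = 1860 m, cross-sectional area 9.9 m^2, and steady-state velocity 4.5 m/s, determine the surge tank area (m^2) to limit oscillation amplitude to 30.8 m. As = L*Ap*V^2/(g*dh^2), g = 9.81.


As = 1860 * 9.9 * 4.5^2 / (9.81 * 30.8^2) = 40.0685 m^2


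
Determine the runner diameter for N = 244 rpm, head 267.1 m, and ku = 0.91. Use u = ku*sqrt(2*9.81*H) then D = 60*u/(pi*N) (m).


u = 0.91 * sqrt(2*9.81*267.1) = 65.8761 m/s
D = 60 * 65.8761 / (pi * 244) = 5.1563 m


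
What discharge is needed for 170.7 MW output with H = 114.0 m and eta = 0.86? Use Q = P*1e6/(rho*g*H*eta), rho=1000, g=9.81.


Q = 170.7 * 1e6 / (1000 * 9.81 * 114.0 * 0.86) = 177.4848 m^3/s


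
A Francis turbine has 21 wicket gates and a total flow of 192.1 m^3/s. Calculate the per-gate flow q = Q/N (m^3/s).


q = 192.1 / 21 = 9.1476 m^3/s


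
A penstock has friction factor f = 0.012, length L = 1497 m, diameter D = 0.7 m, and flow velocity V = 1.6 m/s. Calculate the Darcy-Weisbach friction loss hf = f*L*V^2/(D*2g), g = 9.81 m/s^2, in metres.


hf = 0.012 * 1497 * 1.6^2 / (0.7 * 2 * 9.81) = 3.3485 m


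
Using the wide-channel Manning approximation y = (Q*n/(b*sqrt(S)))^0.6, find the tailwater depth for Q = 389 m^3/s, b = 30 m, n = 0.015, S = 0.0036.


y = (389 * 0.015 / (30 * 0.0036^0.5))^0.6 = 2.0252 m


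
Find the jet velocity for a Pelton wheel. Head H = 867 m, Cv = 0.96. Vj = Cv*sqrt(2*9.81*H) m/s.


Vj = 0.96 * sqrt(2*9.81*867) = 125.2075 m/s


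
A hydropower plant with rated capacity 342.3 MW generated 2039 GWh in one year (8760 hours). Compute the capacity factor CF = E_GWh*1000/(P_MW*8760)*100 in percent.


CF = 2039 * 1000 / (342.3 * 8760) * 100 = 67.9996 %


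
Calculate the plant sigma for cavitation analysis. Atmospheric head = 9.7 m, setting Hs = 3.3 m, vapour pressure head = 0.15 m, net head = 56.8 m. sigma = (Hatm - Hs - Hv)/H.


sigma = (9.7 - 3.3 - 0.15) / 56.8 = 0.1100


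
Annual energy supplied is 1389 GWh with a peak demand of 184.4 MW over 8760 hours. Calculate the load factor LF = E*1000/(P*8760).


LF = 1389 * 1000 / (184.4 * 8760) = 0.8599


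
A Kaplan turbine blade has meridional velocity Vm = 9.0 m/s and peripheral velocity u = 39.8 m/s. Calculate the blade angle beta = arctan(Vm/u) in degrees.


beta = arctan(9.0 / 39.8) = 12.7420 degrees


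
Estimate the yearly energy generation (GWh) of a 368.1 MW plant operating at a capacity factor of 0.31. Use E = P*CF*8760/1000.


E = 368.1 * 0.31 * 8760 / 1000 = 999.6124 GWh


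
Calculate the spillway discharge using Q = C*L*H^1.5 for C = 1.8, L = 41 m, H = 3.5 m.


Q = 1.8 * 41 * 3.5^1.5 = 483.2351 m^3/s


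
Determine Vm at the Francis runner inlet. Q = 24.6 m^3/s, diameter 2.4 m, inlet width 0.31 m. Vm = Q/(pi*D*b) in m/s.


Vm = 24.6 / (pi * 2.4 * 0.31) = 10.5248 m/s


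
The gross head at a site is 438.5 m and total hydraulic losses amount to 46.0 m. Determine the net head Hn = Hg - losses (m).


Hn = 438.5 - 46.0 = 392.5000 m


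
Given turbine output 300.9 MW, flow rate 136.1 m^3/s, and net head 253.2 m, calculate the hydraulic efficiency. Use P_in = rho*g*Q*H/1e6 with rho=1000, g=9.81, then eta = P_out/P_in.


P_in = 1000 * 9.81 * 136.1 * 253.2 / 1e6 = 338.0577 MW
eta = 300.9 / 338.0577 = 0.8901


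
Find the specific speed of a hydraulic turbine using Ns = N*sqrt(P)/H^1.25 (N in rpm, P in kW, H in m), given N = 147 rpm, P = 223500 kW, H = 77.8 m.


Ns = 147 * 223500^0.5 / 77.8^1.25 = 300.7680


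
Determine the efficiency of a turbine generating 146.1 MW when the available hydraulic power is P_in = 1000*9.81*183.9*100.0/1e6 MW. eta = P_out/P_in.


P_in = 1000 * 9.81 * 183.9 * 100.0 / 1e6 = 180.4059 MW
eta = 146.1 / 180.4059 = 0.8098


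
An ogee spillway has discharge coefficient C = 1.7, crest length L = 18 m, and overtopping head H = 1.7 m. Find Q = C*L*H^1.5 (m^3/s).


Q = 1.7 * 18 * 1.7^1.5 = 67.8258 m^3/s


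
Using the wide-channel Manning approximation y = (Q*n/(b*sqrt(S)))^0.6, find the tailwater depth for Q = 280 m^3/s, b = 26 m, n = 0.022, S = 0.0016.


y = (280 * 0.022 / (26 * 0.0016^0.5))^0.6 = 2.9076 m


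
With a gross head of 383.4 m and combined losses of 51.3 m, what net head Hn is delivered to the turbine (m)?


Hn = 383.4 - 51.3 = 332.1000 m


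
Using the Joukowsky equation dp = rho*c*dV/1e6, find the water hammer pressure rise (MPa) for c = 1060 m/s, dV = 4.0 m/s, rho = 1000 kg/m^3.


dp = 1000 * 1060 * 4.0 / 1e6 = 4.2400 MPa


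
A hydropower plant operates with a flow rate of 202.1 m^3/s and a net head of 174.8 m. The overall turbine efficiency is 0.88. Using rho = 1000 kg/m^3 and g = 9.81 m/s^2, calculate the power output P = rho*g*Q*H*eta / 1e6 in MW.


P = 1000 * 9.81 * 202.1 * 174.8 * 0.88 / 1e6 = 304.9716 MW


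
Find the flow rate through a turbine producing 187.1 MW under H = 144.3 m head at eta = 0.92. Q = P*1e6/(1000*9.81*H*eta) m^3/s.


Q = 187.1 * 1e6 / (1000 * 9.81 * 144.3 * 0.92) = 143.6649 m^3/s


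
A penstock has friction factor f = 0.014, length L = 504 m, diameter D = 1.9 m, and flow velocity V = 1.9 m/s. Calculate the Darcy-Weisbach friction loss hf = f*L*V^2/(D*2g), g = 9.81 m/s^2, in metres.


hf = 0.014 * 504 * 1.9^2 / (1.9 * 2 * 9.81) = 0.6833 m


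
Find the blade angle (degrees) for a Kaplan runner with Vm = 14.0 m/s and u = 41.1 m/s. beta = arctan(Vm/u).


beta = arctan(14.0 / 41.1) = 18.8105 degrees


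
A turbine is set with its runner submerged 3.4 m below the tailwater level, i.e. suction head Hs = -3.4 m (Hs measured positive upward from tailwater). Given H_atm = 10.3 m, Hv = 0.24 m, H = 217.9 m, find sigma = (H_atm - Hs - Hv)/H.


sigma = (10.3 - (-3.4) - 0.24) / 217.9 = 0.0618


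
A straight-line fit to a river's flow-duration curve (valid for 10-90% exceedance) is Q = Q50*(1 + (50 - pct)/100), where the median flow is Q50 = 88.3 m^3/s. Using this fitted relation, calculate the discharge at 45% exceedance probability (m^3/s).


Q = 88.3 * (1 + (50 - 45)/100) = 92.7150 m^3/s


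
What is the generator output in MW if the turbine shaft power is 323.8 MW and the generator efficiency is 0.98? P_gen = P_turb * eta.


P_gen = 323.8 * 0.98 = 317.3240 MW


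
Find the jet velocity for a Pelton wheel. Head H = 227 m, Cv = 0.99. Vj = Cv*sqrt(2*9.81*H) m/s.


Vj = 0.99 * sqrt(2*9.81*227) = 66.0690 m/s


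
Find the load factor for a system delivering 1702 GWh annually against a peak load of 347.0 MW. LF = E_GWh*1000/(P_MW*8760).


LF = 1702 * 1000 / (347.0 * 8760) = 0.5599


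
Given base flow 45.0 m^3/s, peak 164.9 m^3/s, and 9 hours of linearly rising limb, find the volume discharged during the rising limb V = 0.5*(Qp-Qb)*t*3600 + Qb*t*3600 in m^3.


V = 0.5*(164.9 - 45.0)*9*3600 + 45.0*9*3600 = 3.4004e+06 m^3


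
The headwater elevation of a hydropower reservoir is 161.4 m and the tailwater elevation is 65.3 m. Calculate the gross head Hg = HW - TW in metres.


Hg = 161.4 - 65.3 = 96.1000 m


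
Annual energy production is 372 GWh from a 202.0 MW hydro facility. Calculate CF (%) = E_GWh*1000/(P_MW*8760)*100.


CF = 372 * 1000 / (202.0 * 8760) * 100 = 21.0227 %


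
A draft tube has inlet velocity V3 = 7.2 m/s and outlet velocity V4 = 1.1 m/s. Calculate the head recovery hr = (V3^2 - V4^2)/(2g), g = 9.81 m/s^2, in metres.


hr = (7.2^2 - 1.1^2) / (2*9.81) = 2.5805 m


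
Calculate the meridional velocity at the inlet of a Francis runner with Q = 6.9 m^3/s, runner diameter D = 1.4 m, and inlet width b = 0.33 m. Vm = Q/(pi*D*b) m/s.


Vm = 6.9 / (pi * 1.4 * 0.33) = 4.7540 m/s


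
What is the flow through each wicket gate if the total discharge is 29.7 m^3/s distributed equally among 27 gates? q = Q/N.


q = 29.7 / 27 = 1.1000 m^3/s


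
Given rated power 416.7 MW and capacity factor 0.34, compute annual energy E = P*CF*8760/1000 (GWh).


E = 416.7 * 0.34 * 8760 / 1000 = 1241.0993 GWh


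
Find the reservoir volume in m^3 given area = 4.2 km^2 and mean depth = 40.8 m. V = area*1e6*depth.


V = 4.2 * 1e6 * 40.8 = 1.7136e+08 m^3


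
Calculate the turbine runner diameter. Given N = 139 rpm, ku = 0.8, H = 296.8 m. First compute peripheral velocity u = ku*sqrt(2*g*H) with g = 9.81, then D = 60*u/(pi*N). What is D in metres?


u = 0.8 * sqrt(2*9.81*296.8) = 61.0480 m/s
D = 60 * 61.0480 / (pi * 139) = 8.3880 m


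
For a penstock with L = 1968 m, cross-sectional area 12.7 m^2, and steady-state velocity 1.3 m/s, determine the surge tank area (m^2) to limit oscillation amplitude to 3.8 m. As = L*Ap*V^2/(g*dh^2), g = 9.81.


As = 1968 * 12.7 * 1.3^2 / (9.81 * 3.8^2) = 298.1806 m^2


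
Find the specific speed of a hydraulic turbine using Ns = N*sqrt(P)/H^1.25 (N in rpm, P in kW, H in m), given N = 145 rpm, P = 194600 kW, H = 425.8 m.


Ns = 145 * 194600^0.5 / 425.8^1.25 = 33.0699


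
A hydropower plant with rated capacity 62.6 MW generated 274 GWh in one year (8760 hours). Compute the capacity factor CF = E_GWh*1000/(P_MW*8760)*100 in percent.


CF = 274 * 1000 / (62.6 * 8760) * 100 = 49.9657 %


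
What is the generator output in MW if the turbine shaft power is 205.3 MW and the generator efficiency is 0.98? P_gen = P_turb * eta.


P_gen = 205.3 * 0.98 = 201.1940 MW


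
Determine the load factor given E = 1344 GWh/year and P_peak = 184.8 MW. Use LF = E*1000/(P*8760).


LF = 1344 * 1000 / (184.8 * 8760) = 0.8302


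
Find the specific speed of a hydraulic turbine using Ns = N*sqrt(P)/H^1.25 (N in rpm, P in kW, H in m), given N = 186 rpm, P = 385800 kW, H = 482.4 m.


Ns = 186 * 385800^0.5 / 482.4^1.25 = 51.1017


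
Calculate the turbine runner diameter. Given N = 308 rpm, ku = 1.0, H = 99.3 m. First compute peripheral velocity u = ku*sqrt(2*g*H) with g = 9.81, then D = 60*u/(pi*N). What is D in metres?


u = 1.0 * sqrt(2*9.81*99.3) = 44.1392 m/s
D = 60 * 44.1392 / (pi * 308) = 2.7370 m


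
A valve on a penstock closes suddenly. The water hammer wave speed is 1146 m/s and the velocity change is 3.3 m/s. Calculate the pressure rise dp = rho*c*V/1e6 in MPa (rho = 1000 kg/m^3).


dp = 1000 * 1146 * 3.3 / 1e6 = 3.7818 MPa


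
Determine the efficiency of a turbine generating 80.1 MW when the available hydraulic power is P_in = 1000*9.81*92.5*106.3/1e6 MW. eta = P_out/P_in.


P_in = 1000 * 9.81 * 92.5 * 106.3 / 1e6 = 96.4593 MW
eta = 80.1 / 96.4593 = 0.8304


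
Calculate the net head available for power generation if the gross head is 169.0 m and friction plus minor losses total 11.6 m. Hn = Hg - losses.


Hn = 169.0 - 11.6 = 157.4000 m


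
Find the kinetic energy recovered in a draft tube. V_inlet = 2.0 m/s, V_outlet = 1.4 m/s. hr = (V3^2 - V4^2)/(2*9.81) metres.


hr = (2.0^2 - 1.4^2) / (2*9.81) = 0.1040 m


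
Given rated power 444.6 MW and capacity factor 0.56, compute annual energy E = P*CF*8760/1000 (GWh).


E = 444.6 * 0.56 * 8760 / 1000 = 2181.0298 GWh


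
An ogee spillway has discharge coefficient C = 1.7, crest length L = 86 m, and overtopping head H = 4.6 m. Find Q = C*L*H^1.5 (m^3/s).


Q = 1.7 * 86 * 4.6^1.5 = 1442.3947 m^3/s


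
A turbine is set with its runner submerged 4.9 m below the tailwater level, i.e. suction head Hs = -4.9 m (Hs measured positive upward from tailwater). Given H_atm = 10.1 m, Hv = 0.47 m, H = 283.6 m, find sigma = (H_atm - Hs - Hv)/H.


sigma = (10.1 - (-4.9) - 0.47) / 283.6 = 0.0512


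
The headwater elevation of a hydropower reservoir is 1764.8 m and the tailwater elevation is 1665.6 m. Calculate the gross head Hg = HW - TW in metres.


Hg = 1764.8 - 1665.6 = 99.2000 m


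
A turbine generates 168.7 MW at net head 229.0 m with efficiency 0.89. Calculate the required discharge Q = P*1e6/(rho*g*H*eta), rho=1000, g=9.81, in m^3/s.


Q = 168.7 * 1e6 / (1000 * 9.81 * 229.0 * 0.89) = 84.3763 m^3/s


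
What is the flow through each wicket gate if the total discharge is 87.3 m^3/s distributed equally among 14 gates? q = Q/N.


q = 87.3 / 14 = 6.2357 m^3/s


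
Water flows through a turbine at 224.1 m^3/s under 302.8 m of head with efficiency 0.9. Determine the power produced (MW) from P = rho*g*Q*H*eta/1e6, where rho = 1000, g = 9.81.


P = 1000 * 9.81 * 224.1 * 302.8 * 0.9 / 1e6 = 599.1137 MW


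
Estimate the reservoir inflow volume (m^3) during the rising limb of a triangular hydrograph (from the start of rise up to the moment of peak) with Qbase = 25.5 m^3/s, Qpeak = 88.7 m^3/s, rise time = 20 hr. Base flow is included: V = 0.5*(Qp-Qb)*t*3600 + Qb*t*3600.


V = 0.5*(88.7 - 25.5)*20*3600 + 25.5*20*3600 = 4.1112e+06 m^3


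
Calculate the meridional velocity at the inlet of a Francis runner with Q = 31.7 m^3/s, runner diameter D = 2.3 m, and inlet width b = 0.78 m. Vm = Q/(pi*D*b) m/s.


Vm = 31.7 / (pi * 2.3 * 0.78) = 5.6245 m/s


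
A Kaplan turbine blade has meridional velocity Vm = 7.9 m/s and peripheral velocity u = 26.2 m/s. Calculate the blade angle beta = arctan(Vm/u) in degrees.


beta = arctan(7.9 / 26.2) = 16.7795 degrees


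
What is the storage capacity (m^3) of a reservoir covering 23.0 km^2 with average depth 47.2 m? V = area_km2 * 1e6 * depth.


V = 23.0 * 1e6 * 47.2 = 1.0856e+09 m^3


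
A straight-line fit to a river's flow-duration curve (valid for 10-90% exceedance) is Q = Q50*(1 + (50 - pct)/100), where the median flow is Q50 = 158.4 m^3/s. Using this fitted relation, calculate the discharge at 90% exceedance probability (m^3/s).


Q = 158.4 * (1 + (50 - 90)/100) = 95.0400 m^3/s


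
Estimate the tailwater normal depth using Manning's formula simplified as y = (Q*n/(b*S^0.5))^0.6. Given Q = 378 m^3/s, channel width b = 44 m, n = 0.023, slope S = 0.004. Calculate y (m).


y = (378 * 0.023 / (44 * 0.004^0.5))^0.6 = 1.9808 m


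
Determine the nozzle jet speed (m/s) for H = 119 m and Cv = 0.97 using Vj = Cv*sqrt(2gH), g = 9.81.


Vj = 0.97 * sqrt(2*9.81*119) = 46.8700 m/s


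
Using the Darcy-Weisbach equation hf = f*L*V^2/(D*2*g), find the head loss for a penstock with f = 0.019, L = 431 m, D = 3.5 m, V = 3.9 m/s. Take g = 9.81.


hf = 0.019 * 431 * 3.9^2 / (3.5 * 2 * 9.81) = 1.8138 m


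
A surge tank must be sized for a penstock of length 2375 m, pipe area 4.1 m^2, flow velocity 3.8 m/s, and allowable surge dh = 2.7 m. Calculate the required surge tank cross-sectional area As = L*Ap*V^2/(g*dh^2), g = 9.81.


As = 2375 * 4.1 * 3.8^2 / (9.81 * 2.7^2) = 1966.1567 m^2


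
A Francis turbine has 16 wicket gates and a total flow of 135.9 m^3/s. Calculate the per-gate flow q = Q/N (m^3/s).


q = 135.9 / 16 = 8.4938 m^3/s


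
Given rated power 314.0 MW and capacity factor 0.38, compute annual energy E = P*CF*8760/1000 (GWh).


E = 314.0 * 0.38 * 8760 / 1000 = 1045.2432 GWh


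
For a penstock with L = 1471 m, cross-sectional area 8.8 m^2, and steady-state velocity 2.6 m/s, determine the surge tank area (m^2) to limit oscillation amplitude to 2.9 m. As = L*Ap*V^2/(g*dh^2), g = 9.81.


As = 1471 * 8.8 * 2.6^2 / (9.81 * 2.9^2) = 1060.6621 m^2


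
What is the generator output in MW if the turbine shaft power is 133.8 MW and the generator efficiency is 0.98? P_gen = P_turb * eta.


P_gen = 133.8 * 0.98 = 131.1240 MW


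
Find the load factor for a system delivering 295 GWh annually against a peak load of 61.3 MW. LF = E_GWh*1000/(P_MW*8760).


LF = 295 * 1000 / (61.3 * 8760) = 0.5494


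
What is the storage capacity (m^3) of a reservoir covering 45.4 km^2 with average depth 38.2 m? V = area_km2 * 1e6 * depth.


V = 45.4 * 1e6 * 38.2 = 1.7343e+09 m^3


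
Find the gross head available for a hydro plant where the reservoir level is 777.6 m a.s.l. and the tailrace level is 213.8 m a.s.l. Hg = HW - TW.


Hg = 777.6 - 213.8 = 563.8000 m


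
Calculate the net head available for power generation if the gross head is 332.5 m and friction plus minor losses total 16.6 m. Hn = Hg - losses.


Hn = 332.5 - 16.6 = 315.9000 m


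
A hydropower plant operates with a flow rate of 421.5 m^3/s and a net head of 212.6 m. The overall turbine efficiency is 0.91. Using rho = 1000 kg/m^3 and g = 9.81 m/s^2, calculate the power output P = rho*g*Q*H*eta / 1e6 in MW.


P = 1000 * 9.81 * 421.5 * 212.6 * 0.91 / 1e6 = 799.9655 MW


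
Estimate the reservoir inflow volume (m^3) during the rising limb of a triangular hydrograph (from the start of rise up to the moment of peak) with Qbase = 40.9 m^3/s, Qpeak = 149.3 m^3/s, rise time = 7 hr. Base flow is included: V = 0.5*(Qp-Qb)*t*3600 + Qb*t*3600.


V = 0.5*(149.3 - 40.9)*7*3600 + 40.9*7*3600 = 2.3965e+06 m^3


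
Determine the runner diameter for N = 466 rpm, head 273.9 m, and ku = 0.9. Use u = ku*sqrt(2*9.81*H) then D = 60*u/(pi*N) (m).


u = 0.9 * sqrt(2*9.81*273.9) = 65.9763 m/s
D = 60 * 65.9763 / (pi * 466) = 2.7040 m


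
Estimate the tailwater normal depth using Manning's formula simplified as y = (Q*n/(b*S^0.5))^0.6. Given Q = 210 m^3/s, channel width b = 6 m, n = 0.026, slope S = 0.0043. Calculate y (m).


y = (210 * 0.026 / (6 * 0.0043^0.5))^0.6 = 4.8460 m


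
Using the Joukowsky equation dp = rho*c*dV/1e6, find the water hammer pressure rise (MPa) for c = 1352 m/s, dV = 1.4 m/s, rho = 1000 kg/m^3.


dp = 1000 * 1352 * 1.4 / 1e6 = 1.8928 MPa


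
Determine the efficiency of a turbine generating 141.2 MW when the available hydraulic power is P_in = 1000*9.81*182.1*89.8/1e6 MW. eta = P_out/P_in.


P_in = 1000 * 9.81 * 182.1 * 89.8 / 1e6 = 160.4188 MW
eta = 141.2 / 160.4188 = 0.8802


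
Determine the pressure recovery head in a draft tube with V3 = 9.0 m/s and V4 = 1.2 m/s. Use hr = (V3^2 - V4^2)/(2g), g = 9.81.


hr = (9.0^2 - 1.2^2) / (2*9.81) = 4.0550 m


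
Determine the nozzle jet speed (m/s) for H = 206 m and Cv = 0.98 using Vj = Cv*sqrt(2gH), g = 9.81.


Vj = 0.98 * sqrt(2*9.81*206) = 62.3030 m/s


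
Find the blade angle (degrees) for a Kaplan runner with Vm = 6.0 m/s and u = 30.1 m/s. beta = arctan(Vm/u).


beta = arctan(6.0 / 30.1) = 11.2733 degrees


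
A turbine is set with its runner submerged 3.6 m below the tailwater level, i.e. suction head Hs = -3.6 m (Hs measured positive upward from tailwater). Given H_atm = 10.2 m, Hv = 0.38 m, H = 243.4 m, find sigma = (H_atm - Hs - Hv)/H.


sigma = (10.2 - (-3.6) - 0.38) / 243.4 = 0.0551


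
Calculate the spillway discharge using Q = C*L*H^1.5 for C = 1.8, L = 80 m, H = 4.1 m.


Q = 1.8 * 80 * 4.1^1.5 = 1195.4689 m^3/s


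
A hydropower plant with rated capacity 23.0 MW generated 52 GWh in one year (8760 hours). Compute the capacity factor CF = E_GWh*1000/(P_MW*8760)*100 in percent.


CF = 52 * 1000 / (23.0 * 8760) * 100 = 25.8090 %


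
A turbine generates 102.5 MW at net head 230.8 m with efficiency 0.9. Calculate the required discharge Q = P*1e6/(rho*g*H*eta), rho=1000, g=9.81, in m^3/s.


Q = 102.5 * 1e6 / (1000 * 9.81 * 230.8 * 0.9) = 50.3010 m^3/s


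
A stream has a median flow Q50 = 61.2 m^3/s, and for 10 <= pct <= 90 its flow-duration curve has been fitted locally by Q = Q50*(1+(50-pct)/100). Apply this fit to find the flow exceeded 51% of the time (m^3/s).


Q = 61.2 * (1 + (50 - 51)/100) = 60.5880 m^3/s


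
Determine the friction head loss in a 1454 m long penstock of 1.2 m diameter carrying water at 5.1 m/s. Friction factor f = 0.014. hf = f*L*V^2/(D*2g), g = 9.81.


hf = 0.014 * 1454 * 5.1^2 / (1.2 * 2 * 9.81) = 22.4881 m


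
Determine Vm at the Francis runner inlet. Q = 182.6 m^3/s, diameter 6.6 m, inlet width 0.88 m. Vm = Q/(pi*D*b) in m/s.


Vm = 182.6 / (pi * 6.6 * 0.88) = 10.0075 m/s


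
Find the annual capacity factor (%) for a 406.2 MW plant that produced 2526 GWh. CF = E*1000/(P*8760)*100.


CF = 2526 * 1000 / (406.2 * 8760) * 100 = 70.9887 %


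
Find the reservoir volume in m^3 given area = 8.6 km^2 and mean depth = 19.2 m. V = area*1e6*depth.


V = 8.6 * 1e6 * 19.2 = 1.6512e+08 m^3


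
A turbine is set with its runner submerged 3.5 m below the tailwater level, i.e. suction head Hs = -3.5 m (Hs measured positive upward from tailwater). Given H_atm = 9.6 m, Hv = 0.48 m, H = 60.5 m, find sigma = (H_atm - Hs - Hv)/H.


sigma = (9.6 - (-3.5) - 0.48) / 60.5 = 0.2086


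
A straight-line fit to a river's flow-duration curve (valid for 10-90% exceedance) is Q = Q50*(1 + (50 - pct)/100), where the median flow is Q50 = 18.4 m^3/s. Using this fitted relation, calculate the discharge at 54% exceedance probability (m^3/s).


Q = 18.4 * (1 + (50 - 54)/100) = 17.6640 m^3/s


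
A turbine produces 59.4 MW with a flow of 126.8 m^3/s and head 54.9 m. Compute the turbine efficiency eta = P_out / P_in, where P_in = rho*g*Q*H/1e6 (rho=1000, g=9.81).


P_in = 1000 * 9.81 * 126.8 * 54.9 / 1e6 = 68.2905 MW
eta = 59.4 / 68.2905 = 0.8698


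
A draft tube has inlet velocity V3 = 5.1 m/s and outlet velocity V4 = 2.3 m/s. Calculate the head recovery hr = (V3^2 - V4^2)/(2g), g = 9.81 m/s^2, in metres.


hr = (5.1^2 - 2.3^2) / (2*9.81) = 1.0561 m


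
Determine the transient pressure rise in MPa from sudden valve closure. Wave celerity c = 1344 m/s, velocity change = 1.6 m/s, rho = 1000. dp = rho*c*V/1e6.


dp = 1000 * 1344 * 1.6 / 1e6 = 2.1504 MPa


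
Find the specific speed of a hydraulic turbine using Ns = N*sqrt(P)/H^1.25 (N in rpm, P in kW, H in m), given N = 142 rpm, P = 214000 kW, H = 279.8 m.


Ns = 142 * 214000^0.5 / 279.8^1.25 = 57.4031


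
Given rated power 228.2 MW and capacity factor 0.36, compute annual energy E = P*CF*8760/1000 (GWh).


E = 228.2 * 0.36 * 8760 / 1000 = 719.6515 GWh


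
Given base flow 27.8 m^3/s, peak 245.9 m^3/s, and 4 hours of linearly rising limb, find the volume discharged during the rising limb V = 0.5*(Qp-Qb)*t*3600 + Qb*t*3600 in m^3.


V = 0.5*(245.9 - 27.8)*4*3600 + 27.8*4*3600 = 1.9706e+06 m^3


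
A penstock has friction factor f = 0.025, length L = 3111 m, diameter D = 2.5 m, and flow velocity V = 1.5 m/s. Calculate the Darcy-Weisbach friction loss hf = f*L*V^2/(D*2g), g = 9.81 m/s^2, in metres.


hf = 0.025 * 3111 * 1.5^2 / (2.5 * 2 * 9.81) = 3.5677 m


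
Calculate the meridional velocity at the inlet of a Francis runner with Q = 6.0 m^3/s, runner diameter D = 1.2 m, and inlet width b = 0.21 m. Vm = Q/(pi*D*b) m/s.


Vm = 6.0 / (pi * 1.2 * 0.21) = 7.5788 m/s


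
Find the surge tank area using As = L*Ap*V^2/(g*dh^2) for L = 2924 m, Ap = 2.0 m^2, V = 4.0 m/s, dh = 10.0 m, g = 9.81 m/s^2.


As = 2924 * 2.0 * 4.0^2 / (9.81 * 10.0^2) = 95.3802 m^2


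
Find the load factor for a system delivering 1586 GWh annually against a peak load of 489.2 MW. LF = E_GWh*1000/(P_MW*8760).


LF = 1586 * 1000 / (489.2 * 8760) = 0.3701


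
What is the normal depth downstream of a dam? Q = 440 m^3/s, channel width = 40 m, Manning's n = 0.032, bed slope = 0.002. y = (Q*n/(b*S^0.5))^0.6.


y = (440 * 0.032 / (40 * 0.002^0.5))^0.6 = 3.4484 m


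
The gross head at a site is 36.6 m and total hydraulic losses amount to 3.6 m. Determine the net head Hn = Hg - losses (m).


Hn = 36.6 - 3.6 = 33.0000 m


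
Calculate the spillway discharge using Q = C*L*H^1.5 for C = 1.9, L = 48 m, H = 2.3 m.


Q = 1.9 * 48 * 2.3^1.5 = 318.1168 m^3/s


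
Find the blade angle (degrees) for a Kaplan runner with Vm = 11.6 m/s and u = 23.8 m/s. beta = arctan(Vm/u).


beta = arctan(11.6 / 23.8) = 25.9844 degrees


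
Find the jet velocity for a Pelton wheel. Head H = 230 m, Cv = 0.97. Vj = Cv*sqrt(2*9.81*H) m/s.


Vj = 0.97 * sqrt(2*9.81*230) = 65.1606 m/s


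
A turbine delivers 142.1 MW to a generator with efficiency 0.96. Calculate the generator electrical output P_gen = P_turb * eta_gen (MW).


P_gen = 142.1 * 0.96 = 136.4160 MW


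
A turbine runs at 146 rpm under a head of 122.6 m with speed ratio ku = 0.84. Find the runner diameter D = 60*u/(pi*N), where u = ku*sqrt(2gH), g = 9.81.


u = 0.84 * sqrt(2*9.81*122.6) = 41.1978 m/s
D = 60 * 41.1978 / (pi * 146) = 5.3892 m


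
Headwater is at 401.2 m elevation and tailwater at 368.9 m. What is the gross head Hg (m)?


Hg = 401.2 - 368.9 = 32.3000 m


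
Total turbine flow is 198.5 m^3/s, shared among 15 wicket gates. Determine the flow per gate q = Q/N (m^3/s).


q = 198.5 / 15 = 13.2333 m^3/s


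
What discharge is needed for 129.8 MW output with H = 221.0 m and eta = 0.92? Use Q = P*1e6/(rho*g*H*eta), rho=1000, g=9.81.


Q = 129.8 * 1e6 / (1000 * 9.81 * 221.0 * 0.92) = 65.0767 m^3/s


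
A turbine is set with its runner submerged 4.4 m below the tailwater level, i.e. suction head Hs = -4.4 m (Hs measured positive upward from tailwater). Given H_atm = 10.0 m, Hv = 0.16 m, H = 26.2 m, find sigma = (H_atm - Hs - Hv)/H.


sigma = (10.0 - (-4.4) - 0.16) / 26.2 = 0.5435


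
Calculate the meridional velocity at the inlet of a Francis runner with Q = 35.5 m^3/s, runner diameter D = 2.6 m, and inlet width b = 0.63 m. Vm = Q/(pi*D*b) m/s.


Vm = 35.5 / (pi * 2.6 * 0.63) = 6.8987 m/s


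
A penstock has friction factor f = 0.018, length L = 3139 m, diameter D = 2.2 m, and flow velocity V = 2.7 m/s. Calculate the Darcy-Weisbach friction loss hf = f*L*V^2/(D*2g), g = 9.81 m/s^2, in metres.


hf = 0.018 * 3139 * 2.7^2 / (2.2 * 2 * 9.81) = 9.5427 m


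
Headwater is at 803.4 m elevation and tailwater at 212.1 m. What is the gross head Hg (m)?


Hg = 803.4 - 212.1 = 591.3000 m


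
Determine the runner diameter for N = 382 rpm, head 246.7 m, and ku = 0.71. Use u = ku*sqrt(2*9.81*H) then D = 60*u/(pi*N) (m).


u = 0.71 * sqrt(2*9.81*246.7) = 49.3961 m/s
D = 60 * 49.3961 / (pi * 382) = 2.4696 m


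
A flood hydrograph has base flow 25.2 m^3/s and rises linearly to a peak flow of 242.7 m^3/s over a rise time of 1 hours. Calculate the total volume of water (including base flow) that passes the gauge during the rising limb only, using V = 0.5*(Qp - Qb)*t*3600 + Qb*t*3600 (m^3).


V = 0.5*(242.7 - 25.2)*1*3600 + 25.2*1*3600 = 482220.0000 m^3


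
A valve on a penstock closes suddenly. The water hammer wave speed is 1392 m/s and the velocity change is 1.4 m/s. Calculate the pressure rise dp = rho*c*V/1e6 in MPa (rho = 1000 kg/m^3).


dp = 1000 * 1392 * 1.4 / 1e6 = 1.9488 MPa


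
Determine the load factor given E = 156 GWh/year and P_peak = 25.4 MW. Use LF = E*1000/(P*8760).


LF = 156 * 1000 / (25.4 * 8760) = 0.7011


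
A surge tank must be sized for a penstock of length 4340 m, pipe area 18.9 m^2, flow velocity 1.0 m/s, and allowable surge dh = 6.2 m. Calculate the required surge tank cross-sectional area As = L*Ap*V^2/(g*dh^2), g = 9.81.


As = 4340 * 18.9 * 1.0^2 / (9.81 * 6.2^2) = 217.5200 m^2


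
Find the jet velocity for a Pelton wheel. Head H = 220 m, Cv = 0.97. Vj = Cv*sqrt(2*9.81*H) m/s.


Vj = 0.97 * sqrt(2*9.81*220) = 63.7283 m/s


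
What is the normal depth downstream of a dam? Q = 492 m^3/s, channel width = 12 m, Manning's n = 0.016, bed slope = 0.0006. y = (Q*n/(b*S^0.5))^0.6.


y = (492 * 0.016 / (12 * 0.0006^0.5))^0.6 = 7.1895 m


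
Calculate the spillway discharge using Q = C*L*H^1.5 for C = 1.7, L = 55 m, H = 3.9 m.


Q = 1.7 * 55 * 3.9^1.5 = 720.1260 m^3/s


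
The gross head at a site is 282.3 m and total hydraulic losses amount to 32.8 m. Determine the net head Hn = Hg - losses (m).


Hn = 282.3 - 32.8 = 249.5000 m


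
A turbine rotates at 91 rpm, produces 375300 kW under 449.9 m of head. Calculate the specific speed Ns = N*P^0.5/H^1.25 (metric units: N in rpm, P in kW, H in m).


Ns = 91 * 375300^0.5 / 449.9^1.25 = 26.9052


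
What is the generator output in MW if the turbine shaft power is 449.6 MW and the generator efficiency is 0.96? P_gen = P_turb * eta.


P_gen = 449.6 * 0.96 = 431.6160 MW


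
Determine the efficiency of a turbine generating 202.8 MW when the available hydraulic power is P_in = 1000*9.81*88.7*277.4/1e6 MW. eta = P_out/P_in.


P_in = 1000 * 9.81 * 88.7 * 277.4 / 1e6 = 241.3788 MW
eta = 202.8 / 241.3788 = 0.8402


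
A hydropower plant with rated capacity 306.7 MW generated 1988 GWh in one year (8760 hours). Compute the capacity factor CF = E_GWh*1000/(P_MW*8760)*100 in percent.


CF = 1988 * 1000 / (306.7 * 8760) * 100 = 73.9943 %


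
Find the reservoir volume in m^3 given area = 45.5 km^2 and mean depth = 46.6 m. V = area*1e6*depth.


V = 45.5 * 1e6 * 46.6 = 2.1203e+09 m^3


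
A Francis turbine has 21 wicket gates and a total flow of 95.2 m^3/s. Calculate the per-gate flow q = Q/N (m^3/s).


q = 95.2 / 21 = 4.5333 m^3/s


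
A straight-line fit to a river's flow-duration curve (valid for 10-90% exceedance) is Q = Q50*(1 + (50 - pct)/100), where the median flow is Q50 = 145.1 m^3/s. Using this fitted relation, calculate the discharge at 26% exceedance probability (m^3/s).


Q = 145.1 * (1 + (50 - 26)/100) = 179.9240 m^3/s


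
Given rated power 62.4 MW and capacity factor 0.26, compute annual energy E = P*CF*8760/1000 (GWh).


E = 62.4 * 0.26 * 8760 / 1000 = 142.1222 GWh


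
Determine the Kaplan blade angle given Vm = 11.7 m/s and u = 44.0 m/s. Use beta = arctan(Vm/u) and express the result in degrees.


beta = arctan(11.7 / 44.0) = 14.8909 degrees


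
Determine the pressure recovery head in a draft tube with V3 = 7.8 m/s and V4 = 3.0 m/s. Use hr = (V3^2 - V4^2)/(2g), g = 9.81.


hr = (7.8^2 - 3.0^2) / (2*9.81) = 2.6422 m


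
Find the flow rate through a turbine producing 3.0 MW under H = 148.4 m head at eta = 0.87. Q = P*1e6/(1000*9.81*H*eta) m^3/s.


Q = 3.0 * 1e6 / (1000 * 9.81 * 148.4 * 0.87) = 2.3686 m^3/s


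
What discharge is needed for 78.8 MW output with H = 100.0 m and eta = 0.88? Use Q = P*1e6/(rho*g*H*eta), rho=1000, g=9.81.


Q = 78.8 * 1e6 / (1000 * 9.81 * 100.0 * 0.88) = 91.2798 m^3/s


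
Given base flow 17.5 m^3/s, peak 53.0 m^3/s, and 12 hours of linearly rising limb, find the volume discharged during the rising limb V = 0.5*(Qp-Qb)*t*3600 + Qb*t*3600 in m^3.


V = 0.5*(53.0 - 17.5)*12*3600 + 17.5*12*3600 = 1.5228e+06 m^3


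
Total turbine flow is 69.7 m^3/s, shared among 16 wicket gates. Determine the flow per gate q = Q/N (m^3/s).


q = 69.7 / 16 = 4.3563 m^3/s


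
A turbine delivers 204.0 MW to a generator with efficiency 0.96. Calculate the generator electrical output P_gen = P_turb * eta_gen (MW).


P_gen = 204.0 * 0.96 = 195.8400 MW


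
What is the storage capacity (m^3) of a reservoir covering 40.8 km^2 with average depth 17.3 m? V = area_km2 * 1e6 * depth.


V = 40.8 * 1e6 * 17.3 = 7.0584e+08 m^3


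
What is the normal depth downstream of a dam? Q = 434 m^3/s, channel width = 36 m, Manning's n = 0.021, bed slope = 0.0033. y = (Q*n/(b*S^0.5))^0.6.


y = (434 * 0.021 / (36 * 0.0033^0.5))^0.6 = 2.4349 m


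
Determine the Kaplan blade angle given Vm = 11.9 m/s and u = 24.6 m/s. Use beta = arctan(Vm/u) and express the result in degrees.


beta = arctan(11.9 / 24.6) = 25.8149 degrees


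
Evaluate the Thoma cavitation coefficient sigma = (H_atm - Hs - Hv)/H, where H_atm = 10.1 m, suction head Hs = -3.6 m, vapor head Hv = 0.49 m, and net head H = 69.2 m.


sigma = (10.1 - (-3.6) - 0.49) / 69.2 = 0.1909


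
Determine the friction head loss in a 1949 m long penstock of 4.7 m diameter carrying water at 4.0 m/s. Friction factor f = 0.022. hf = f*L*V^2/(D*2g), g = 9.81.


hf = 0.022 * 1949 * 4.0^2 / (4.7 * 2 * 9.81) = 7.4397 m


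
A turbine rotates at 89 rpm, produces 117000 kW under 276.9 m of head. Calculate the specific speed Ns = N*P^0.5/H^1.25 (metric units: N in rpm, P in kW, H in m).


Ns = 89 * 117000^0.5 / 276.9^1.25 = 26.9513


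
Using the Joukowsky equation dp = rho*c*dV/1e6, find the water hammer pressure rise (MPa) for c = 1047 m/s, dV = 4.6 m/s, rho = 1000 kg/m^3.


dp = 1000 * 1047 * 4.6 / 1e6 = 4.8162 MPa


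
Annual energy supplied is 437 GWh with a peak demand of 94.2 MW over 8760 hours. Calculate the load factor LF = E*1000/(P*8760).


LF = 437 * 1000 / (94.2 * 8760) = 0.5296


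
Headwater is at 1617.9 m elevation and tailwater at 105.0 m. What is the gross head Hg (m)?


Hg = 1617.9 - 105.0 = 1512.9000 m


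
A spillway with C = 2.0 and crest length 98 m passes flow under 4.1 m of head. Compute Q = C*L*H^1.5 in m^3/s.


Q = 2.0 * 98 * 4.1^1.5 = 1627.1660 m^3/s


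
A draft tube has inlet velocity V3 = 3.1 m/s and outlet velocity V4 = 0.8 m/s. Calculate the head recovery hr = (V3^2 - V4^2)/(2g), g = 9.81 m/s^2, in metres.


hr = (3.1^2 - 0.8^2) / (2*9.81) = 0.4572 m


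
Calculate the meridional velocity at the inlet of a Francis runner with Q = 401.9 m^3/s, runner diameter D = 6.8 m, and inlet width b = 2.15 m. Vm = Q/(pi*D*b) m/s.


Vm = 401.9 / (pi * 6.8 * 2.15) = 8.7503 m/s


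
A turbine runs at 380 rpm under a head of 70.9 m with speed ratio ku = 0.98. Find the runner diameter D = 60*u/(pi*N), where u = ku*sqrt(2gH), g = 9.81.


u = 0.98 * sqrt(2*9.81*70.9) = 36.5510 m/s
D = 60 * 36.5510 / (pi * 380) = 1.8370 m


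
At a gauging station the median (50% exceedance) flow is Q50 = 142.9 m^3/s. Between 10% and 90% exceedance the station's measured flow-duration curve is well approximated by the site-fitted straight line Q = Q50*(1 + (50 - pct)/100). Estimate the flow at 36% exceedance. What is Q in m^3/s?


Q = 142.9 * (1 + (50 - 36)/100) = 162.9060 m^3/s


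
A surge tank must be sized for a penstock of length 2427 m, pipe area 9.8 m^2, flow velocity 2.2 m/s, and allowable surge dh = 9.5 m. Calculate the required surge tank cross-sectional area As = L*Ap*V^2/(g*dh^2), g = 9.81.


As = 2427 * 9.8 * 2.2^2 / (9.81 * 9.5^2) = 130.0244 m^2


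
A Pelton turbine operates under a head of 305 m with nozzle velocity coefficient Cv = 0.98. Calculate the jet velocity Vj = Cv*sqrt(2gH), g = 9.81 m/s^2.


Vj = 0.98 * sqrt(2*9.81*305) = 75.8098 m/s


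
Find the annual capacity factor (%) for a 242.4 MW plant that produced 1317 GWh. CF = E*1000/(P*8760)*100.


CF = 1317 * 1000 / (242.4 * 8760) * 100 = 62.0225 %


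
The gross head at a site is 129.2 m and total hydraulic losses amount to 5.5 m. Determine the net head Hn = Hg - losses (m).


Hn = 129.2 - 5.5 = 123.7000 m


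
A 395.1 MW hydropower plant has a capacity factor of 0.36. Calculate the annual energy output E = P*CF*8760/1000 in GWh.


E = 395.1 * 0.36 * 8760 / 1000 = 1245.9874 GWh


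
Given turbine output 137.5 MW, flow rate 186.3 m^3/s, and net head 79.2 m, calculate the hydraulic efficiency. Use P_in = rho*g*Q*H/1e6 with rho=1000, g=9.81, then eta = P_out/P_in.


P_in = 1000 * 9.81 * 186.3 * 79.2 / 1e6 = 144.7462 MW
eta = 137.5 / 144.7462 = 0.9499


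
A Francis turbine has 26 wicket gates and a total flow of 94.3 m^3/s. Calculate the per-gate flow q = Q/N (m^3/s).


q = 94.3 / 26 = 3.6269 m^3/s


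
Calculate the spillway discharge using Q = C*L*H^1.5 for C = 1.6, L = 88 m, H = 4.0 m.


Q = 1.6 * 88 * 4.0^1.5 = 1126.4000 m^3/s


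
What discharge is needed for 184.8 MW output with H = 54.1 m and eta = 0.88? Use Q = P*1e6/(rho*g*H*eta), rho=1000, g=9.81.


Q = 184.8 * 1e6 / (1000 * 9.81 * 54.1 * 0.88) = 395.6881 m^3/s


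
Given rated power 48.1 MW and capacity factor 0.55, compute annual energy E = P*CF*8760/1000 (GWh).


E = 48.1 * 0.55 * 8760 / 1000 = 231.7458 GWh


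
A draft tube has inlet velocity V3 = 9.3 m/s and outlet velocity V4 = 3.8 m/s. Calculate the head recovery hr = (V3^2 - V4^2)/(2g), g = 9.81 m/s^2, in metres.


hr = (9.3^2 - 3.8^2) / (2*9.81) = 3.6723 m


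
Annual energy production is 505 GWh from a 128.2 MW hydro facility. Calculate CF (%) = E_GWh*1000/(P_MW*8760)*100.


CF = 505 * 1000 / (128.2 * 8760) * 100 = 44.9676 %


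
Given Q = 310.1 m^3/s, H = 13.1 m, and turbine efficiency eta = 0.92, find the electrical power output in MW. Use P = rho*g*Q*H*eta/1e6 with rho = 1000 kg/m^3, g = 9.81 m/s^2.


P = 1000 * 9.81 * 310.1 * 13.1 * 0.92 / 1e6 = 36.6632 MW


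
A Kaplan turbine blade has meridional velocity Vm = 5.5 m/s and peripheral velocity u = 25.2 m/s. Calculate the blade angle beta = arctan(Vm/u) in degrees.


beta = arctan(5.5 / 25.2) = 12.3120 degrees


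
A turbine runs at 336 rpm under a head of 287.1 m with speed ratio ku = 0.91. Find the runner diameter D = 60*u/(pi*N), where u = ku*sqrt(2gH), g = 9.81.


u = 0.91 * sqrt(2*9.81*287.1) = 68.2979 m/s
D = 60 * 68.2979 / (pi * 336) = 3.8821 m


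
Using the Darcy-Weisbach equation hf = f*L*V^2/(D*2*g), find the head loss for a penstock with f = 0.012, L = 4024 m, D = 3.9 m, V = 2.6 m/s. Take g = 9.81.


hf = 0.012 * 4024 * 2.6^2 / (3.9 * 2 * 9.81) = 4.2660 m


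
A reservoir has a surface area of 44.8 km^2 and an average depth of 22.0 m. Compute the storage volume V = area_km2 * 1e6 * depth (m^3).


V = 44.8 * 1e6 * 22.0 = 9.8560e+08 m^3


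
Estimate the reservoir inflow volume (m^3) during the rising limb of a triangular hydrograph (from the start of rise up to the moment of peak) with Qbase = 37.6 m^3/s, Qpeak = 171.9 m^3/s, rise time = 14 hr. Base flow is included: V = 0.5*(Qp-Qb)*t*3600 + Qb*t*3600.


V = 0.5*(171.9 - 37.6)*14*3600 + 37.6*14*3600 = 5.2794e+06 m^3
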